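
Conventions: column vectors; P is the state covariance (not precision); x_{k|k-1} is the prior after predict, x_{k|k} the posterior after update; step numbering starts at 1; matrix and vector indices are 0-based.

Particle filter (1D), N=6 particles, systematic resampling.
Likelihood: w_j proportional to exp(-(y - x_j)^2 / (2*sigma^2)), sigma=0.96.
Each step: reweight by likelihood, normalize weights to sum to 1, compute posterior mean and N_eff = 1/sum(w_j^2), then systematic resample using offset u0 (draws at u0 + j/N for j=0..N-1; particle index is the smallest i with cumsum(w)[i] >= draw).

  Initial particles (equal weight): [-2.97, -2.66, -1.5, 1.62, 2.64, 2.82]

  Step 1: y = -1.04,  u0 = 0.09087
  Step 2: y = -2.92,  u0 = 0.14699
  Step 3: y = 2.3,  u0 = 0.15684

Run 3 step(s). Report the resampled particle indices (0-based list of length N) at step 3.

resampled_idx = [3, 3, 4, 4, 5, 5]

step 1: w=[0.1030, 0.1870, 0.6925, 0.0167, 0.0005, 0.0002]  mean=-1.8130  Neff=1.9030  idx=[0, 1, 2, 2, 2, 2]
step 2: w=[0.3024, 0.2919, 0.1014, 0.1014, 0.1014, 0.1014]  mean=-2.2832  Neff=4.5910  idx=[0, 1, 1, 2, 4, 5]
step 3: w=[0.0002, 0.0013, 0.0013, 0.3324, 0.3324, 0.3324]  mean=-1.5035  Neff=3.0176  idx=[3, 3, 4, 4, 5, 5]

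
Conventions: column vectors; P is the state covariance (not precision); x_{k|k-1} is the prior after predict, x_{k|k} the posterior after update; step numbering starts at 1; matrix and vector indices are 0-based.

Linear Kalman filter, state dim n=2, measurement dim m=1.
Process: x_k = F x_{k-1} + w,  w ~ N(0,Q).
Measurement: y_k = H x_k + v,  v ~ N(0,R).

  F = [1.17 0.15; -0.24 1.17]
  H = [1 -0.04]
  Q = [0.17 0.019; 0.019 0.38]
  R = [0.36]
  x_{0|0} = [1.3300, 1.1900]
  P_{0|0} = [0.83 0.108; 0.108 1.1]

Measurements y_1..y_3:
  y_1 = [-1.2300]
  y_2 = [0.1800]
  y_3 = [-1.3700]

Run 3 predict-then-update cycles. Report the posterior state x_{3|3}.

step 1: x^-=[1.7346, 1.0731]  P^-=[1.3688 0.1229; 0.1229 1.8729]  S=[1.7220]  K=[0.7921; 0.0279]  nu=[-2.9217]  x^+=[-0.5795, 0.9916]  P^+=[0.2885 0.0849; 0.0849 1.8716]
step 2: x^-=[-0.5293, 1.2993]  P^-=[0.6369 0.3796; 0.3796 2.9110]  S=[0.9712]  K=[0.6402; 0.2710]  nu=[0.7613]  x^+=[-0.0420, 1.5056]  P^+=[0.2389 0.2111; 0.2111 2.8397]
step 3: x^-=[0.1767, 1.7716]  P^-=[0.6350 0.7317; 0.7317 4.1624]  S=[0.9432]  K=[0.6423; 0.5993]  nu=[-1.4759]  x^+=[-0.7712, 0.8872]  P^+=[0.2460 0.3687; 0.3687 3.8237]

x_post = [-0.7712, 0.8872]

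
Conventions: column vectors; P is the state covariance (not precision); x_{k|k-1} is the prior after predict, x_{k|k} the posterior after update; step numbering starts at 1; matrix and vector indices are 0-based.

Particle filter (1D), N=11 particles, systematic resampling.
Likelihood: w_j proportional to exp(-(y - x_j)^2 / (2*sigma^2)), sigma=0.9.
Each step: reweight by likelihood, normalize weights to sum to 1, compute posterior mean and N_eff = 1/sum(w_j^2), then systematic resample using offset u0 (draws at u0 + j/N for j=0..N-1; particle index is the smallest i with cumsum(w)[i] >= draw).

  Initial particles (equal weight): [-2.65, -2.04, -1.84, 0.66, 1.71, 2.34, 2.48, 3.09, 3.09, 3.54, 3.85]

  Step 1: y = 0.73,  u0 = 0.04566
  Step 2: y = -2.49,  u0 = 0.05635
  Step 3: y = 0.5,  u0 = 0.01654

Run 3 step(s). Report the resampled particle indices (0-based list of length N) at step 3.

step 1: w=[0.0004, 0.0044, 0.0085, 0.4976, 0.2759, 0.1008, 0.0754, 0.0160, 0.0160, 0.0038, 0.0012]  mean=1.3146  Neff=2.9397  idx=[3, 3, 3, 3, 3, 3, 4, 4, 4, 5, 6]
step 2: w=[0.1659, 0.1659, 0.1659, 0.1659, 0.1659, 0.1659, 0.0014, 0.0014, 0.0014, 0.0000, 0.0000]  mean=0.6646  Neff=6.0518  idx=[0, 0, 1, 1, 2, 3, 3, 4, 4, 5, 5]
step 3: w=[0.0909, 0.0909, 0.0909, 0.0909, 0.0909, 0.0909, 0.0909, 0.0909, 0.0909, 0.0909, 0.0909]  mean=0.6600  Neff=11.0000  idx=[0, 1, 2, 3, 4, 5, 6, 7, 8, 9, 10]

resampled_idx = [0, 1, 2, 3, 4, 5, 6, 7, 8, 9, 10]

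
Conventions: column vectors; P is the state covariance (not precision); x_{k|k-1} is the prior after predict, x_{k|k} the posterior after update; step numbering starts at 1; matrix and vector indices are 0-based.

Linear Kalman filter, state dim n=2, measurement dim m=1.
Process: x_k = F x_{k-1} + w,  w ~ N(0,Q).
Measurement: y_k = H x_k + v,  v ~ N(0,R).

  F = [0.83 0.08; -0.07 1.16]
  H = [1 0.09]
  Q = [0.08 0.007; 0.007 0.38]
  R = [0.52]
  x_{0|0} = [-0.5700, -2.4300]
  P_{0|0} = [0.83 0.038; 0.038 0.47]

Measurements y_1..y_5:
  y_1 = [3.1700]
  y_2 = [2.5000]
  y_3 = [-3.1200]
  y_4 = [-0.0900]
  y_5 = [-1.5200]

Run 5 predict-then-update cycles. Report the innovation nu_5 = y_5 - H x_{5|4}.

step 1: x^-=[-0.6675, -2.7789]  P^-=[0.6598 0.0388; 0.0388 1.0103]  S=[1.1950]  K=[0.5551; 0.1085]  nu=[4.0876]  x^+=[1.6015, -2.3353]  P^+=[0.2916 -0.0332; -0.0332 0.9963]
step 2: x^-=[1.1424, -2.8210]  P^-=[0.2829 0.0507; 0.0507 1.7274]  S=[0.8260]  K=[0.3480; 0.2496]  nu=[1.6115]  x^+=[1.7032, -2.4188]  P^+=[0.1828 -0.0210; -0.0210 1.6759]
step 3: x^-=[1.2201, -2.9250]  P^-=[0.2139 0.1318; 0.1318 2.6394]  S=[0.7790]  K=[0.2898; 0.4741]  nu=[-4.0769]  x^+=[0.0386, -4.8578]  P^+=[0.1485 0.0247; 0.0247 2.4643]
step 4: x^-=[-0.3565, -5.6378]  P^-=[0.2013 0.2507; 0.2507 3.6927]  S=[0.7964]  K=[0.2812; 0.7322]  nu=[0.7739]  x^+=[-0.1390, -5.0711]  P^+=[0.1384 0.0868; 0.0868 3.2658]
step 5: x^-=[-0.5210, -5.8728]  P^-=[0.2078 0.3851; 0.3851 4.7611]  S=[0.8356]  K=[0.2901; 0.9736]  nu=[-0.4704]  x^+=[-0.6575, -6.3308]  P^+=[0.1374 0.1491; 0.1491 3.9689]

innov = [-0.4704]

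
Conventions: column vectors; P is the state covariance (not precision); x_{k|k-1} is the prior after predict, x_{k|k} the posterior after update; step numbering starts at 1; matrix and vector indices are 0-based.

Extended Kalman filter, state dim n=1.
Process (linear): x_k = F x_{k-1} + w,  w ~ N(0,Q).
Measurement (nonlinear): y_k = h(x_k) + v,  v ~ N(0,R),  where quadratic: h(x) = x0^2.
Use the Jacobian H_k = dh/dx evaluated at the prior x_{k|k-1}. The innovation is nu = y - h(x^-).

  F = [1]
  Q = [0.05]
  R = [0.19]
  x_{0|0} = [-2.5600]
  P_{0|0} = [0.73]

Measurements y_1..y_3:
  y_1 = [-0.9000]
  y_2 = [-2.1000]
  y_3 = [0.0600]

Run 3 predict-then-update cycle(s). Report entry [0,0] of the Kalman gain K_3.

step 1: x^-=[-2.5600]  P^-=[0.7800]  H_jac=[-5.1200]  S=[20.6372]  K=[-0.1935]  nu=[-7.4536]  x^+=[-1.1176]  P^+=[0.0072]
step 2: x^-=[-1.1176]  P^-=[0.0572]  H_jac=[-2.2352]  S=[0.4757]  K=[-0.2687]  nu=[-3.3491]  x^+=[-0.2178]  P^+=[0.0228]
step 3: x^-=[-0.2178]  P^-=[0.0728]  H_jac=[-0.4355]  S=[0.2038]  K=[-0.1556]  nu=[0.0126]  x^+=[-0.2197]  P^+=[0.0679]

K[0,0] = -0.1556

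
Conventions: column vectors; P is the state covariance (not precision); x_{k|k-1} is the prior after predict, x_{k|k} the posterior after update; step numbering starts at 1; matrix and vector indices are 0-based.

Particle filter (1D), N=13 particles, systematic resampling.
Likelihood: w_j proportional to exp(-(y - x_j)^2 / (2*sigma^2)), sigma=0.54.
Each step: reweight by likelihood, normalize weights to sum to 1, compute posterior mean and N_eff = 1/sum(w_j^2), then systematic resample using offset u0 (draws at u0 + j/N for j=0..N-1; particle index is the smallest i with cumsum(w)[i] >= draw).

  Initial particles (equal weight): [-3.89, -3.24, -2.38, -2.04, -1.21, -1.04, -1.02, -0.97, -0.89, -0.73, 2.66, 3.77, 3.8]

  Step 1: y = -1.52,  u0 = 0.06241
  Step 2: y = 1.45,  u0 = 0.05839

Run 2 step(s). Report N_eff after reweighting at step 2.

N_eff = 3.7755

step 1: w=[0.0000, 0.0014, 0.0620, 0.1387, 0.1870, 0.1486, 0.1437, 0.1313, 0.1117, 0.0756, 0.0000, 0.0000, 0.0000]  mean=-1.2445  Neff=7.3416  idx=[2, 3, 4, 4, 4, 5, 5, 6, 6, 7, 8, 8, 9]
step 2: w=[0.0000, 0.0000, 0.0087, 0.0087, 0.0087, 0.0389, 0.0389, 0.0461, 0.0461, 0.0700, 0.1346, 0.1346, 0.4650]  mean=-0.8531  Neff=3.7755  idx=[5, 7, 9, 10, 10, 11, 11, 12, 12, 12, 12, 12, 12]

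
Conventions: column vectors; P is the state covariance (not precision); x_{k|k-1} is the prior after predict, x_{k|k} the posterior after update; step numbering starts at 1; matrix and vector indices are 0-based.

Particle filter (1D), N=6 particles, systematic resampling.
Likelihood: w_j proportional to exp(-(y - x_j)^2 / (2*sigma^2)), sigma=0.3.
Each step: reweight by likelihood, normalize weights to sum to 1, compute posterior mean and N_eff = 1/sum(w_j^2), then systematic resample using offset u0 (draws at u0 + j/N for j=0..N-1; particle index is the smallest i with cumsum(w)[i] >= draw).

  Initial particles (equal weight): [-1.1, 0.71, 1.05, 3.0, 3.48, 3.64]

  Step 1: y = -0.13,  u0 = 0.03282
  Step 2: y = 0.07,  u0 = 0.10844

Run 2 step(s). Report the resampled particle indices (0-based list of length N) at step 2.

step 1: w=[0.2093, 0.7736, 0.0170, 0.0000, 0.0000, 0.0000]  mean=0.3369  Neff=1.5561  idx=[0, 0, 1, 1, 1, 1]
step 2: w=[0.0012, 0.0012, 0.2494, 0.2494, 0.2494, 0.2494]  mean=0.7056  Neff=4.0194  idx=[2, 3, 3, 4, 5, 5]

resampled_idx = [2, 3, 3, 4, 5, 5]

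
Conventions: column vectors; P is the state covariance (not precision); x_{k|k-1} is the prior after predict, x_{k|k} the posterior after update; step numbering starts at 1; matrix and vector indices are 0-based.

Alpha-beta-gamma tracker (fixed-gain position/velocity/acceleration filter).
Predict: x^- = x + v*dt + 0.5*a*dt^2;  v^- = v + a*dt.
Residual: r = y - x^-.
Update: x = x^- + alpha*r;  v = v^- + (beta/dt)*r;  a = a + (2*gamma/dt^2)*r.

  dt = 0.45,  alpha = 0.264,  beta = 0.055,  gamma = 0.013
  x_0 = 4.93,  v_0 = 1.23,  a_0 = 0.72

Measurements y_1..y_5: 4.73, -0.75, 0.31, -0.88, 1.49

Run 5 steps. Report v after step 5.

v_post = -1.3279

step 1: x_pred=5.5564  r=-0.8264  x^+=5.3382  v^+=1.4530  a^+=0.6139
step 2: x_pred=6.0542  r=-6.8042  x^+=4.2579  v^+=0.8976  a^+=-0.2597
step 3: x_pred=4.6355  r=-4.3255  x^+=3.4936  v^+=0.2521  a^+=-0.8151
step 4: x_pred=3.5245  r=-4.4045  x^+=2.3617  v^+=-0.6531  a^+=-1.3806
step 5: x_pred=1.9280  r=-0.4380  x^+=1.8124  v^+=-1.3279  a^+=-1.4369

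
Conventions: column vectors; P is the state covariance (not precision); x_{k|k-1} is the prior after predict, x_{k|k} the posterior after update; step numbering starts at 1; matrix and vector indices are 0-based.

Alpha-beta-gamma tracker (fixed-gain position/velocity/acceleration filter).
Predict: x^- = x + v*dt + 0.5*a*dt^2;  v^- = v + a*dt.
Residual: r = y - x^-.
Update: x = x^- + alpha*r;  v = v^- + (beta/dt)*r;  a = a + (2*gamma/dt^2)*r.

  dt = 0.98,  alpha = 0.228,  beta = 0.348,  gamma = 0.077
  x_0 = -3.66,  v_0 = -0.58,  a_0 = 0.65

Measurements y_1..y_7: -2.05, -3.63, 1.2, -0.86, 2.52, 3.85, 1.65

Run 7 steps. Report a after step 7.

a_post = -1.1508

step 1: x_pred=-3.9163  r=1.8663  x^+=-3.4908  v^+=0.7197  a^+=0.9493
step 2: x_pred=-2.3296  r=-1.3004  x^+=-2.6261  v^+=1.1882  a^+=0.7407
step 3: x_pred=-1.1059  r=2.3059  x^+=-0.5802  v^+=2.7330  a^+=1.1105
step 4: x_pred=2.6314  r=-3.4914  x^+=1.8354  v^+=2.5815  a^+=0.5507
step 5: x_pred=4.6296  r=-2.1096  x^+=4.1486  v^+=2.3720  a^+=0.2124
step 6: x_pred=6.5751  r=-2.7251  x^+=5.9538  v^+=1.6124  a^+=-0.2246
step 7: x_pred=7.4261  r=-5.7761  x^+=6.1092  v^+=-0.6588  a^+=-1.1508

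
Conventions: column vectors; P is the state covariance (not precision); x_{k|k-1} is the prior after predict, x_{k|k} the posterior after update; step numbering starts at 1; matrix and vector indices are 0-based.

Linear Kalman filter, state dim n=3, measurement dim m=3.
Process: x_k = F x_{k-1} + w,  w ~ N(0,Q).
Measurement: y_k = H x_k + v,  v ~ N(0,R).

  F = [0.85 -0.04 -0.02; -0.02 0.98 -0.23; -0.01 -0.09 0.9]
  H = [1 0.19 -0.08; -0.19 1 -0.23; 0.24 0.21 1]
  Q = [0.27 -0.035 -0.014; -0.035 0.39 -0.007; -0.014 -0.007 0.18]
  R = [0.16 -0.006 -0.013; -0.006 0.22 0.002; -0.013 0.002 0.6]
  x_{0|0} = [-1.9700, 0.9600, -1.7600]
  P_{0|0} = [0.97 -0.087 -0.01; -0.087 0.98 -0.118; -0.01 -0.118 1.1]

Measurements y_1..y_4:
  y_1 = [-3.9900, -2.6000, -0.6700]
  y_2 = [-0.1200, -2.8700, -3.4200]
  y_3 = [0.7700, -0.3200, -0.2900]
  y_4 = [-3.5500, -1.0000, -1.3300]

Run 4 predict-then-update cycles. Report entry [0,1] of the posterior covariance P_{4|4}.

step 1: x^-=[-1.6777, 1.3850, -1.6507]  P^-=[0.9789 -0.1542 -0.0355; -0.1542 1.4463 -0.4266; -0.0355 -0.4266 1.0982]  S=[1.1582 0.0148 0.0437; 0.0148 2.0114 -0.4197; 0.0437 -0.4197 1.6066]  K=[0.8230 -0.1630 0.0390; 0.1193 0.8039 0.1072; -0.1953 -0.2135 0.5720]  nu=[-2.7075, -4.6834, 1.0925]  x^+=[-3.1000, -2.5857, 0.5032]  P^+=[0.1344 -0.0188 -0.0159; -0.0188 0.1799 0.0311; -0.0159 0.0311 0.3426]
step 2: x^-=[-2.5416, -2.5877, 0.7166]  P^-=[0.3694 -0.0557 -0.0325; -0.0557 0.5675 -0.0653; -0.0325 -0.0653 0.4542]  S=[0.5389 0.0014 0.0046; 0.0014 0.8733 -0.0654; 0.0046 -0.0654 1.0519]  K=[0.6709 -0.1343 0.0310; 0.1040 0.6851 0.0807; -0.1537 -0.1569 0.4023]  nu=[2.9706, -0.6004, -2.9832]  x^+=[-0.5606, -2.9307, -0.8459]  P^+=[0.1097 -0.0158 -0.0134; -0.0158 0.1519 0.0203; -0.0134 0.0203 0.2420]
step 3: x^-=[-0.3424, -2.6664, -0.4919]  P^-=[0.3511 -0.0524 -0.0285; -0.0524 0.5401 -0.0518; -0.0285 -0.0518 0.3742]  S=[0.5192 -0.0012 0.0126; -0.0012 0.8338 -0.0395; 0.0126 -0.0395 0.9775]  K=[0.6604 -0.1326 0.0320; 0.1044 0.6777 0.0762; -0.1405 -0.1420 0.3607]  nu=[1.5797, 2.1682, 0.8440]  x^+=[0.4403, -0.9677, -0.7173]  P^+=[0.1080 -0.0154 -0.0124; -0.0154 0.1498 0.0179; -0.0124 0.0179 0.2172]
step 4: x^-=[0.4273, -0.7922, -0.5628]  P^-=[0.3498 -0.0523 -0.0272; -0.0523 0.5378 -0.0486; -0.0272 -0.0486 0.3544]  S=[0.5175 -0.0023 0.0156; -0.0023 0.8291 -0.0326; 0.0156 -0.0326 0.9596]  K=[0.6595 -0.1326 0.0325; 0.1047 0.6774 0.0753; -0.1363 -0.1374 0.3495]  nu=[-3.8718, -0.2560, -0.7033]  x^+=[-2.1149, -1.4239, -0.2456]  P^+=[0.1078 -0.0153 -0.0120; -0.0153 0.1496 0.0174; -0.0120 0.0174 0.2104]

P_post[0,1] = -0.0153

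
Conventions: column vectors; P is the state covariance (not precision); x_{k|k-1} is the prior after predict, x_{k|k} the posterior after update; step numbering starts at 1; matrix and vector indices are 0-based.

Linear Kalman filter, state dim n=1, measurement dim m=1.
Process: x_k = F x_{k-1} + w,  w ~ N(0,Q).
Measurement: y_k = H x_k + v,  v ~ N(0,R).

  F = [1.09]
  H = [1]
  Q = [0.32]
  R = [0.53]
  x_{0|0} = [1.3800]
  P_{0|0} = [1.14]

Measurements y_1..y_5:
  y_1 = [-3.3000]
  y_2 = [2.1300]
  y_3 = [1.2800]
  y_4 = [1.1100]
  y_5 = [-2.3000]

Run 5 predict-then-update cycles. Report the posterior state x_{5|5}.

step 1: x^-=[1.5042]  P^-=[1.6744]  S=[2.2044]  K=[0.7596]  nu=[-4.8042]  x^+=[-2.1450]  P^+=[0.4026]
step 2: x^-=[-2.3380]  P^-=[0.7983]  S=[1.3283]  K=[0.6010]  nu=[4.4680]  x^+=[0.3472]  P^+=[0.3185]
step 3: x^-=[0.3785]  P^-=[0.6984]  S=[1.2284]  K=[0.5686]  nu=[0.9015]  x^+=[0.8911]  P^+=[0.3013]
step 4: x^-=[0.9712]  P^-=[0.6780]  S=[1.2080]  K=[0.5613]  nu=[0.1388]  x^+=[1.0491]  P^+=[0.2975]
step 5: x^-=[1.1435]  P^-=[0.6734]  S=[1.2034]  K=[0.5596]  nu=[-3.4435]  x^+=[-0.7834]  P^+=[0.2966]

x_post = [-0.7834]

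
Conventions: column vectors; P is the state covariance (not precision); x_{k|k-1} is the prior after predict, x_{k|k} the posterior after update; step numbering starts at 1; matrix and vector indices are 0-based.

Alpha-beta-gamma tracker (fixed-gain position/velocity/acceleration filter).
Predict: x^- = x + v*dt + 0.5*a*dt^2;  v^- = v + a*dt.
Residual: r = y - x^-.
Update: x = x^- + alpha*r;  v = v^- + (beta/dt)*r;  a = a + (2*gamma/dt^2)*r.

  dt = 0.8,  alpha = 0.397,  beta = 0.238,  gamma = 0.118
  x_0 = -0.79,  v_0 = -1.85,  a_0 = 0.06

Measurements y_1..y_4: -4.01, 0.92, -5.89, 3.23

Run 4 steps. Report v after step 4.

step 1: x_pred=-2.2508  r=-1.7592  x^+=-2.9492  v^+=-2.3254  a^+=-0.5887
step 2: x_pred=-4.9979  r=5.9179  x^+=-2.6485  v^+=-1.0358  a^+=1.5935
step 3: x_pred=-2.9672  r=-2.9228  x^+=-4.1275  v^+=-0.6305  a^+=0.5157
step 4: x_pred=-4.4669  r=7.6969  x^+=-1.4112  v^+=2.0719  a^+=3.3539

v_post = 2.0719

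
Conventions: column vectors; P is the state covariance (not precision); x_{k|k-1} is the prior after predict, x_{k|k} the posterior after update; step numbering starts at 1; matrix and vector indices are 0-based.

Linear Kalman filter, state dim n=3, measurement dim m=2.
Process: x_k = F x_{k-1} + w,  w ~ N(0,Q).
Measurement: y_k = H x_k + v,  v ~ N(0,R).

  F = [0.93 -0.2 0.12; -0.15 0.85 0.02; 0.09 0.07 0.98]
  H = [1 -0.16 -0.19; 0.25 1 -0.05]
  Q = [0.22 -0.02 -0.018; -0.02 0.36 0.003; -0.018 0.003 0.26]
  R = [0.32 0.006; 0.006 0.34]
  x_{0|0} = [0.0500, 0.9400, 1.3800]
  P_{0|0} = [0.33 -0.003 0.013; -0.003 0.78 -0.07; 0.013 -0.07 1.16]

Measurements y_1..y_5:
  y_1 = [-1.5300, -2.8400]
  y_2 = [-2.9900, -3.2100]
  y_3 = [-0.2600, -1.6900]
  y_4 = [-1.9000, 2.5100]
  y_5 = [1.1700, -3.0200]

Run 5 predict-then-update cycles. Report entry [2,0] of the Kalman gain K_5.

step 1: x^-=[0.0241, 0.8191, 1.4227]  P^-=[0.5607 -0.2052 0.1601; -0.2052 0.9297 0.0072; 0.1601 0.0072 1.3732]  S=[0.9593 -0.2034; -0.2034 1.2009]  K=[0.5955 0.0401; -0.2233 0.6934; -0.1142 -0.0372]  nu=[-1.1527, -3.5940]  x^+=[-0.8064, -1.4154, 1.6880]  P^+=[0.2283 -0.0288 0.2217; -0.0288 0.2416 -0.0007; 0.2217 -0.0007 1.3608]
step 2: x^-=[-0.2643, -1.0483, 1.4826]  P^-=[0.5069 -0.1132 0.3610; -0.1132 0.5462 0.0063; 0.3610 0.0063 1.6086]  S=[0.7984 -0.0844; -0.0844 0.8556]  K=[0.5772 0.0516; -0.1908 0.5861; 0.0708 0.0258]  nu=[-2.6117, -2.0214]  x^+=[-1.8761, -1.7348, 1.2456]  P^+=[0.2437 -0.0235 0.3288; -0.0235 0.2044 0.0072; 0.3288 0.0072 1.6043]
step 3: x^-=[-1.2483, -1.1682, 0.9304]  P^-=[0.5438 -0.1032 0.4889; -0.1032 0.5180 0.0000; 0.4889 0.0000 1.8624]  S=[0.7916 -0.0700; -0.0700 0.8328]  K=[0.5958 0.0600; -0.1842 0.5755; 0.1750 0.0497]  nu=[0.9782, -0.1631]  x^+=[-0.6753, -1.4424, 1.0935]  P^+=[0.2648 -0.0219 0.4067; -0.0219 0.2005 0.0081; 0.4067 0.0081 1.8373]
step 4: x^-=[-0.2083, -1.1028, 0.9099]  P^-=[0.5820 -0.1035 0.5899; -0.1035 0.5149 -0.0063; 0.5899 -0.0063 2.1003]  S=[0.7996 -0.0667; -0.0667 0.8307]  K=[0.6138 0.0643; -0.1831 0.5744; 0.2453 0.0632]  nu=[-1.6953, 3.7104]  x^+=[-1.0103, 1.3389, 0.7286]  P^+=[0.2826 -0.0216 0.4698; -0.0216 0.2000 0.0080; 0.4698 0.0080 2.0510]
step 5: x^-=[-1.1199, 1.3042, 0.7168]  P^-=[0.6145 -0.1052 0.6748; -0.1052 0.5147 -0.0116; 0.6748 -0.0116 2.3167]  S=[0.8078 -0.0653; -0.0653 0.8306]  K=[0.6282 0.0671; -0.1829 0.5743; 0.2987 0.0731]  nu=[2.6348, -4.0084]  x^+=[0.2662, -1.4798, 1.2106]  P^+=[0.2974 -0.0216 0.5235; -0.0216 0.2000 0.0079; 0.5235 0.0079 2.2431]

K[2,0] = 0.2987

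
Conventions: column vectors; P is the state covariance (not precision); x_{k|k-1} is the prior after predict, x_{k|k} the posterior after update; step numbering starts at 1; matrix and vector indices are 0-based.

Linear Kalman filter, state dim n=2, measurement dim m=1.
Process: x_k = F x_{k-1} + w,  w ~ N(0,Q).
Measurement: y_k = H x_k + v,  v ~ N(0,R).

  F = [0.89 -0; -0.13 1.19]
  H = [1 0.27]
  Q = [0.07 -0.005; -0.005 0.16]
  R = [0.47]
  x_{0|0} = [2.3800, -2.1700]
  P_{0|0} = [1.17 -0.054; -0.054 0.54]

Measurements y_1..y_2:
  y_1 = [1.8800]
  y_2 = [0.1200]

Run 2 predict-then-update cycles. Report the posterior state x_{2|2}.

step 1: x^-=[2.1182, -2.8917]  P^-=[0.9968 -0.1976; -0.1976 0.9612]  S=[1.4301]  K=[0.6597; 0.0433]  nu=[0.5426]  x^+=[2.4761, -2.8682]  P^+=[0.3744 -0.2384; -0.2384 0.9585]
step 2: x^-=[2.2037, -3.7350]  P^-=[0.3666 -0.3008; -0.3008 1.5974]  S=[0.7906]  K=[0.3609; 0.1650]  nu=[-1.0753]  x^+=[1.8156, -3.9125]  P^+=[0.2636 -0.3479; -0.3479 1.5759]

x_post = [1.8156, -3.9125]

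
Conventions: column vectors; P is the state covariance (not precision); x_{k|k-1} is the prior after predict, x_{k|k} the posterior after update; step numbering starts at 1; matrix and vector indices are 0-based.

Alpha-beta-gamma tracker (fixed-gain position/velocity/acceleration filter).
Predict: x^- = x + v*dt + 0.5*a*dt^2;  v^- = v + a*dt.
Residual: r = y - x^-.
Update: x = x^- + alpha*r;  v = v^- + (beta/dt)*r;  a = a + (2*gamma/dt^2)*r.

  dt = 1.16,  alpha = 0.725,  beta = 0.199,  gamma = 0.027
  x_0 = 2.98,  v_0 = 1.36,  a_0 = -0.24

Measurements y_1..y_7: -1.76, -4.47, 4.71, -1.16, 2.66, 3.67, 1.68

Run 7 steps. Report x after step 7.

x_post = 1.8712

step 1: x_pred=4.3961  r=-6.1561  x^+=-0.0671  v^+=0.0255  a^+=-0.4871
step 2: x_pred=-0.3652  r=-4.1048  x^+=-3.3412  v^+=-1.2437  a^+=-0.6518
step 3: x_pred=-5.2223  r=9.9323  x^+=1.9786  v^+=-0.2958  a^+=-0.2532
step 4: x_pred=1.4651  r=-2.6251  x^+=-0.4381  v^+=-1.0399  a^+=-0.3585
step 5: x_pred=-1.8856  r=4.5456  x^+=1.4100  v^+=-0.6760  a^+=-0.1761
step 6: x_pred=0.5074  r=3.1626  x^+=2.8003  v^+=-0.3377  a^+=-0.0492
step 7: x_pred=2.3754  r=-0.6954  x^+=1.8712  v^+=-0.5141  a^+=-0.0771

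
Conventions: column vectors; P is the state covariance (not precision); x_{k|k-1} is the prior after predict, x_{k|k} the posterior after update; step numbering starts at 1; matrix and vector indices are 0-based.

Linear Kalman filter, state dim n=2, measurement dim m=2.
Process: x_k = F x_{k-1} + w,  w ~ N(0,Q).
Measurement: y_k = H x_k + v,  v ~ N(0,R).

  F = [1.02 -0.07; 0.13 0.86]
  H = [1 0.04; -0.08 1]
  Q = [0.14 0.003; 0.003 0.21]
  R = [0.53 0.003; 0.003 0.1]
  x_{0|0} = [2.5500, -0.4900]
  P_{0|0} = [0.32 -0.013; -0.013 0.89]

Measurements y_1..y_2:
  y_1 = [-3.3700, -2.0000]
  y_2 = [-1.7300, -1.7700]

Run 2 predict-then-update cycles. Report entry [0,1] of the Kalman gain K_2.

step 1: x^-=[2.6353, -0.0899]  P^-=[0.4791 -0.0194; -0.0194 0.8707]  S=[1.0090 -0.0199; -0.0199 0.9769]  K=[0.4731 -0.0495; 0.0329 0.8936]  nu=[-6.0017, -1.6993]  x^+=[-0.1202, -1.8055]  P^+=[0.2500 0.0165; 0.0165 0.0908]
step 2: x^-=[0.0038, -1.5684]  P^-=[0.3981 0.0450; 0.0450 0.2850]  S=[0.9322 0.0274; 0.0274 0.3804]  K=[0.4289 0.0036; 0.0388 0.7371]  nu=[-1.6711, -0.2013]  x^+=[-0.7137, -1.7817]  P^+=[0.2266 0.0198; 0.0198 0.0754]

K[0,1] = 0.0036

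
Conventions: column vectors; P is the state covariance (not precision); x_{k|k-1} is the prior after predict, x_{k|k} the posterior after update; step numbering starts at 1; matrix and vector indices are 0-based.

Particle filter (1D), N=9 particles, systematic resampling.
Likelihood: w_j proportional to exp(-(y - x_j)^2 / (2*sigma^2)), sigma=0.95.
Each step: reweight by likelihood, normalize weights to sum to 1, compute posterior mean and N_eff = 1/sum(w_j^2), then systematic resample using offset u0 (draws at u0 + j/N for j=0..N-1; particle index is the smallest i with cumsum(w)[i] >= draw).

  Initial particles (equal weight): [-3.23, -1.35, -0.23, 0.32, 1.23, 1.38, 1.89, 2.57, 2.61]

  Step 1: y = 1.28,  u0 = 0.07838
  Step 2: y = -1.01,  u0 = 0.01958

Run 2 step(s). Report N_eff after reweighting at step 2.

step 1: w=[0.0000, 0.0048, 0.0631, 0.1338, 0.2227, 0.2218, 0.1815, 0.0887, 0.0837]  mean=1.3911  Neff=5.9357  idx=[3, 3, 4, 4, 5, 5, 6, 7, 8]
step 2: w=[0.3868, 0.3868, 0.0640, 0.0640, 0.0435, 0.0435, 0.0098, 0.0009, 0.0007]  mean=0.5476  Neff=3.2117  idx=[0, 0, 0, 0, 1, 1, 1, 2, 4]

N_eff = 3.2117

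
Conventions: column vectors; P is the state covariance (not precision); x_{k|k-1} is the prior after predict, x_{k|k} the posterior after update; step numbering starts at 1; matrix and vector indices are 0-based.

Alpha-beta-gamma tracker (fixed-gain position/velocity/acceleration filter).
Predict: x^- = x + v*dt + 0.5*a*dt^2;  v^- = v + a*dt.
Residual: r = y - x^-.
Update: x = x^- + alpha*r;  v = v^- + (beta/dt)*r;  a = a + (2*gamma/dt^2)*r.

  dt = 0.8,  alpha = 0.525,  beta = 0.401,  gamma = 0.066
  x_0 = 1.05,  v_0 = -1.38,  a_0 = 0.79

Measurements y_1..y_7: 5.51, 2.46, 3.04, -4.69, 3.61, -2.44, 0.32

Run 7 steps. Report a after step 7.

step 1: x_pred=0.1988  r=5.3112  x^+=2.9872  v^+=1.9142  a^+=1.8854
step 2: x_pred=5.1219  r=-2.6619  x^+=3.7244  v^+=2.0883  a^+=1.3364
step 3: x_pred=5.8227  r=-2.7827  x^+=4.3618  v^+=1.7626  a^+=0.7625
step 4: x_pred=6.0159  r=-10.7059  x^+=0.3953  v^+=-2.9937  a^+=-1.4456
step 5: x_pred=-2.4623  r=6.0723  x^+=0.7257  v^+=-1.1065  a^+=-0.1932
step 6: x_pred=-0.2213  r=-2.2187  x^+=-1.3861  v^+=-2.3731  a^+=-0.6508
step 7: x_pred=-3.4929  r=3.8129  x^+=-1.4911  v^+=-0.9826  a^+=0.1356

a_post = 0.1356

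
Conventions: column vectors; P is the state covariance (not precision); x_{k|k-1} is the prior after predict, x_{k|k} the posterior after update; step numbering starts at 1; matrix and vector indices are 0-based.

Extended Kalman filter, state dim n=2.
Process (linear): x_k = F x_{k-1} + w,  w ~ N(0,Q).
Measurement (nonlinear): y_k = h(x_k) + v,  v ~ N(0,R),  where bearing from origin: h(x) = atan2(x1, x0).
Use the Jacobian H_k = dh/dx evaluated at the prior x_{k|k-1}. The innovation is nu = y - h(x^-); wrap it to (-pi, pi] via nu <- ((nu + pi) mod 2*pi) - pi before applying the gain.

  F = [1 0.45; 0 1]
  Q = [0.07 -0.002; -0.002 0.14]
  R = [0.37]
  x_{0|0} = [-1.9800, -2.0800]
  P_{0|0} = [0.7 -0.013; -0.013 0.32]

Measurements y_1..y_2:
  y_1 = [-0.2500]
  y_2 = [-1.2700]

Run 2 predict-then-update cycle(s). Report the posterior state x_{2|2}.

step 1: x^-=[-2.9160, -2.0800]  P^-=[0.8231 0.1290; 0.1290 0.4600]  H_jac=[0.1621 -0.2273]  S=[0.4059]  K=[0.2565; -0.2061]  nu=[2.2720]  x^+=[-2.3331, -2.5482]  P^+=[0.7964 0.1505; 0.1505 0.4428]
step 2: x^-=[-3.4798, -2.5482]  P^-=[1.0915 0.3477; 0.3477 0.5828]  H_jac=[0.1370 -0.1871]  S=[0.3931]  K=[0.2149; -0.1562]  nu=[1.2395]  x^+=[-3.2135, -2.7418]  P^+=[1.0733 0.3609; 0.3609 0.5732]

x_post = [-3.2135, -2.7418]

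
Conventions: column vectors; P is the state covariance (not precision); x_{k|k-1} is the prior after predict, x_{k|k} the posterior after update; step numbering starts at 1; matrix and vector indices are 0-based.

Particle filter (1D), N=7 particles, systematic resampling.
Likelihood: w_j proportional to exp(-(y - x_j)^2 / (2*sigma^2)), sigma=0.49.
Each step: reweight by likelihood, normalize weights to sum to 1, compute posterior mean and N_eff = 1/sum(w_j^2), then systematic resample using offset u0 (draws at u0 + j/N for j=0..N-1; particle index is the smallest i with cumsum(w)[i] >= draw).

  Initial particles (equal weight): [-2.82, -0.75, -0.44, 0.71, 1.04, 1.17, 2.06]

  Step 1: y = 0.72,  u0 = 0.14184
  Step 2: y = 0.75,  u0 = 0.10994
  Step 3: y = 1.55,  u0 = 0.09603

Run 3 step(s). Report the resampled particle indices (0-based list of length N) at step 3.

step 1: w=[0.0000, 0.0043, 0.0237, 0.3907, 0.3157, 0.2563, 0.0093]  mean=0.9110  Neff=3.1383  idx=[3, 3, 4, 4, 4, 5, 6]
step 2: w=[0.1905, 0.1905, 0.1604, 0.1604, 0.1604, 0.1324, 0.0054]  mean=0.9369  Neff=5.9760  idx=[0, 1, 2, 2, 3, 4, 5]
step 3: w=[0.0652, 0.0652, 0.1649, 0.1649, 0.1649, 0.1649, 0.2099]  mean=1.0242  Neff=6.1977  idx=[1, 2, 3, 4, 5, 6, 6]

resampled_idx = [1, 2, 3, 4, 5, 6, 6]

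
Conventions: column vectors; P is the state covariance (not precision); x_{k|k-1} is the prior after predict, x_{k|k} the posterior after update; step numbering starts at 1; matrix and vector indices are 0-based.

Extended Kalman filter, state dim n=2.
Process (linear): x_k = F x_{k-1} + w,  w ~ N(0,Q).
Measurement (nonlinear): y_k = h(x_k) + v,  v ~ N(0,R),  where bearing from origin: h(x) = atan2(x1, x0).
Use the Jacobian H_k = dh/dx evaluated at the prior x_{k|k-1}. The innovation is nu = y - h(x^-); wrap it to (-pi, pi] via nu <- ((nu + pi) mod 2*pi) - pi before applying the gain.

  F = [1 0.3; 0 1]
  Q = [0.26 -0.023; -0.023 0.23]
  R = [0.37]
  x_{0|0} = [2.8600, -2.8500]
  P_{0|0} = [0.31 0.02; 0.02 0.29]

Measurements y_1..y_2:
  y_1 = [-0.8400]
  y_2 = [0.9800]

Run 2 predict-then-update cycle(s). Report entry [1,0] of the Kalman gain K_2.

K[1,0] = 0.3028

step 1: x^-=[2.0050, -2.8500]  P^-=[0.6081 0.0840; 0.0840 0.5200]  H_jac=[0.2347 0.1651]  S=[0.4242]  K=[0.3692; 0.2489]  nu=[0.1177]  x^+=[2.0485, -2.8207]  P^+=[0.5503 0.0450; 0.0450 0.4937]
step 2: x^-=[1.2022, -2.8207]  P^-=[0.8817 0.1701; 0.1701 0.7237]  H_jac=[0.3000 0.1279]  S=[0.4743]  K=[0.6037; 0.3028]  nu=[2.1479]  x^+=[2.4989, -2.1704]  P^+=[0.7089 0.0835; 0.0835 0.6802]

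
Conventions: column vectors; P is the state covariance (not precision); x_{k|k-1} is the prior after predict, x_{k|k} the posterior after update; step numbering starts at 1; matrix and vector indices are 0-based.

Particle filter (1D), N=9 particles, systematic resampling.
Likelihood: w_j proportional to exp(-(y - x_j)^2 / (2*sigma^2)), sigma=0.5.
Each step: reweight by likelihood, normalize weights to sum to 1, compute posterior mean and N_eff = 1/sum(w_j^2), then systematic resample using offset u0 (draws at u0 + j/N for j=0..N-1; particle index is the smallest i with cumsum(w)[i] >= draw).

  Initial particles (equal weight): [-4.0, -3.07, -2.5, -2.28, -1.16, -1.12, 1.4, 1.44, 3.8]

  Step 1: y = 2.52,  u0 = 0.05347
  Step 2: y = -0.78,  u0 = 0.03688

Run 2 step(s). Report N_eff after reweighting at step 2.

step 1: w=[0.0000, 0.0000, 0.0000, 0.0000, 0.0000, 0.0000, 0.3765, 0.4489, 0.1747]  mean=1.8371  Neff=2.6757  idx=[6, 6, 6, 7, 7, 7, 7, 8, 8]
step 2: w=[0.1720, 0.1720, 0.1720, 0.1210, 0.1210, 0.1210, 0.1210, 0.0000, 0.0000]  mean=1.4194  Neff=6.7878  idx=[0, 0, 1, 2, 2, 3, 4, 5, 6]

N_eff = 6.7878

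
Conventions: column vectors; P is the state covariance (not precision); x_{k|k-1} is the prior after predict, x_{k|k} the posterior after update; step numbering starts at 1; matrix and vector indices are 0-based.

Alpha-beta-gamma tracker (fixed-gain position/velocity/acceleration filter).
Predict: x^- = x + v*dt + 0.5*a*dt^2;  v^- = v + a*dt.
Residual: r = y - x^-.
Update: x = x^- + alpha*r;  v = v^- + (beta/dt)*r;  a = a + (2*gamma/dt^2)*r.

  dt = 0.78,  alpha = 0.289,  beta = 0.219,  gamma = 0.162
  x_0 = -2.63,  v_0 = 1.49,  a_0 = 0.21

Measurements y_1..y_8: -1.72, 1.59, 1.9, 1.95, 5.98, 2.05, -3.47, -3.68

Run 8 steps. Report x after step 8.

x_post = -3.4373

step 1: x_pred=-1.4039  r=-0.3161  x^+=-1.4953  v^+=1.5651  a^+=0.0417
step 2: x_pred=-0.2618  r=1.8518  x^+=0.2733  v^+=2.1175  a^+=1.0279
step 3: x_pred=2.2377  r=-0.3377  x^+=2.1401  v^+=2.8244  a^+=0.8480
step 4: x_pred=4.6011  r=-2.6511  x^+=3.8349  v^+=2.7416  a^+=-0.5638
step 5: x_pred=5.8018  r=0.1782  x^+=5.8533  v^+=2.3518  a^+=-0.4689
step 6: x_pred=7.5451  r=-5.4951  x^+=5.9570  v^+=0.4432  a^+=-3.3953
step 7: x_pred=5.2699  r=-8.7399  x^+=2.7440  v^+=-4.6590  a^+=-8.0497
step 8: x_pred=-3.3387  r=-0.3413  x^+=-3.4373  v^+=-11.0336  a^+=-8.2314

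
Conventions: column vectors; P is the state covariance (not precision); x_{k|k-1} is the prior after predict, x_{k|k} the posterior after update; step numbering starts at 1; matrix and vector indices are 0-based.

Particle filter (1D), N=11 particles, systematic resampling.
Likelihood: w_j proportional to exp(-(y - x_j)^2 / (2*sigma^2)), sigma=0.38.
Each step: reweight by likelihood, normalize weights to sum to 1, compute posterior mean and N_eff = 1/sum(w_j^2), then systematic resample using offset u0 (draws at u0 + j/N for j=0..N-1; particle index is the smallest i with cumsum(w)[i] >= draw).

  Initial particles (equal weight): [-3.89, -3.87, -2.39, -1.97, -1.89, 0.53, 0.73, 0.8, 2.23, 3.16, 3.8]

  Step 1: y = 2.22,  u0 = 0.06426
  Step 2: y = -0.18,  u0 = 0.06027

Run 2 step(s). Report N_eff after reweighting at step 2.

N_eff = 10.0000

step 1: w=[0.0000, 0.0000, 0.0000, 0.0000, 0.0000, 0.0000, 0.0004, 0.0009, 0.9537, 0.0448, 0.0002]  mean=2.2699  Neff=1.0970  idx=[8, 8, 8, 8, 8, 8, 8, 8, 8, 8, 9]
step 2: w=[0.1000, 0.1000, 0.1000, 0.1000, 0.1000, 0.1000, 0.1000, 0.1000, 0.1000, 0.1000, 0.0000]  mean=2.2300  Neff=10.0000  idx=[0, 1, 2, 3, 4, 5, 6, 6, 7, 8, 9]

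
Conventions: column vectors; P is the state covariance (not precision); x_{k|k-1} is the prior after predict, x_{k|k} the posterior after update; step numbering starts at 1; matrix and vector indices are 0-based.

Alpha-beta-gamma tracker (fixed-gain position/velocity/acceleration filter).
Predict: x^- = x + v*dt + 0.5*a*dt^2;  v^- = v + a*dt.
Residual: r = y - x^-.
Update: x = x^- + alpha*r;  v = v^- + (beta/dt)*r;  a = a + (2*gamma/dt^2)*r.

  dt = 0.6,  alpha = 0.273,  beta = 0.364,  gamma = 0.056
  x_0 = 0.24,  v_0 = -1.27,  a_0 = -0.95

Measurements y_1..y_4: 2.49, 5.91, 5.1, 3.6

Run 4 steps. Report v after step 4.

step 1: x_pred=-0.6930  r=3.1830  x^+=0.1760  v^+=0.0910  a^+=0.0403
step 2: x_pred=0.2378  r=5.6722  x^+=1.7863  v^+=3.5563  a^+=1.8049
step 3: x_pred=4.2450  r=0.8550  x^+=4.4784  v^+=5.1580  a^+=2.0709
step 4: x_pred=7.9460  r=-4.3460  x^+=6.7595  v^+=3.7640  a^+=0.7189

v_post = 3.7640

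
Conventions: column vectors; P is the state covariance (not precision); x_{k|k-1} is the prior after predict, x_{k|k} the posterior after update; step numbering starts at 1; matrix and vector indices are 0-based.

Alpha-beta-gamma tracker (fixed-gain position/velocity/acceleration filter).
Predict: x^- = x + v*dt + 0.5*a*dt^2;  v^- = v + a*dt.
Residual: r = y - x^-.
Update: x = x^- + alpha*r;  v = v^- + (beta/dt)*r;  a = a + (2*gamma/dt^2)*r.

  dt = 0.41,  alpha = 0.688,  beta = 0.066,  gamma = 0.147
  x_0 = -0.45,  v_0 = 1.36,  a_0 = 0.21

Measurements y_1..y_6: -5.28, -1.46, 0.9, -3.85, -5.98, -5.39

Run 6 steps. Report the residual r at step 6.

resid = 1.4823

step 1: x_pred=0.1253  r=-5.4053  x^+=-3.5936  v^+=0.5760  a^+=-9.2436
step 2: x_pred=-4.1343  r=2.6743  x^+=-2.2944  v^+=-2.7834  a^+=-4.5663
step 3: x_pred=-3.8194  r=4.7194  x^+=-0.5724  v^+=-3.8958  a^+=3.6877
step 4: x_pred=-1.8598  r=-1.9902  x^+=-3.2291  v^+=-2.7043  a^+=0.2069
step 5: x_pred=-4.3204  r=-1.6596  x^+=-5.4622  v^+=-2.8866  a^+=-2.6957
step 6: x_pred=-6.8723  r=1.4823  x^+=-5.8525  v^+=-3.7532  a^+=-0.1032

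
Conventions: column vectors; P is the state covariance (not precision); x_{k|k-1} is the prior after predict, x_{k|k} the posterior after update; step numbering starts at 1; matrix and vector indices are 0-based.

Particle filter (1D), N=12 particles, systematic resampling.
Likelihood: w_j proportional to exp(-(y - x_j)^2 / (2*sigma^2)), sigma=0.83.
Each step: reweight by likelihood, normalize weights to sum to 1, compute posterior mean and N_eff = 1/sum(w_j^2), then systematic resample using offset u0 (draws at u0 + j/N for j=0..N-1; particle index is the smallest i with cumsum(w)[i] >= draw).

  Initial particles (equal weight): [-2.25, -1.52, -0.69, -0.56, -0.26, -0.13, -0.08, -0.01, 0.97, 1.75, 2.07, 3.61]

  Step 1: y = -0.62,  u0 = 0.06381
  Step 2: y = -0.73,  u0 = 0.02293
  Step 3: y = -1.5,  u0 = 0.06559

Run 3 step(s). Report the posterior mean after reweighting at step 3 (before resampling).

step 1: w=[0.0235, 0.0896, 0.1607, 0.1609, 0.1468, 0.1355, 0.1305, 0.1231, 0.0257, 0.0027, 0.0008, 0.0000]  mean=-0.4259  Neff=7.5138  idx=[1, 2, 2, 3, 3, 4, 4, 5, 6, 6, 7, 8]
step 2: w=[0.0680, 0.1069, 0.1069, 0.1048, 0.1048, 0.0911, 0.0911, 0.0824, 0.0787, 0.0787, 0.0734, 0.0131]  mean=-0.4269  Neff=11.0150  idx=[0, 1, 2, 2, 3, 4, 5, 6, 7, 8, 9, 10]
step 3: w=[0.1821, 0.1131, 0.1131, 0.1131, 0.0959, 0.0959, 0.0597, 0.0597, 0.0466, 0.0422, 0.0422, 0.0364]  mean=-0.6626  Neff=9.6031  idx=[0, 0, 1, 2, 2, 3, 4, 5, 6, 7, 9, 11]

post_mean = -0.6626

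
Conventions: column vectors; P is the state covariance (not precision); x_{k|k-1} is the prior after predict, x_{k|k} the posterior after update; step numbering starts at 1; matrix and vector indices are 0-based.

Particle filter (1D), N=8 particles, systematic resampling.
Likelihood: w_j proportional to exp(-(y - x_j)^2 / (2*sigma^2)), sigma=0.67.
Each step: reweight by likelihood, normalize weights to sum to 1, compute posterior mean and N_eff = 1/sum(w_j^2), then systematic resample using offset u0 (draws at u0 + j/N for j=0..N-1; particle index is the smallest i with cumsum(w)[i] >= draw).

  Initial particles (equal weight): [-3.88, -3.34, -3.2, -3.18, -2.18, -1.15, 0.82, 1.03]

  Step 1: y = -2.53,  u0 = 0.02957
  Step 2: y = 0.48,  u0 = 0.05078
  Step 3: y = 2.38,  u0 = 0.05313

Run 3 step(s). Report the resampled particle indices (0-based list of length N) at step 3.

resampled_idx = [0, 1, 2, 3, 4, 5, 6, 7]

step 1: w=[0.0463, 0.1698, 0.2138, 0.2202, 0.3076, 0.0423, 0.0000, 0.0000]  mean=-2.8504  Neff=4.5128  idx=[0, 1, 2, 2, 3, 4, 4, 4]
step 2: w=[0.0000, 0.0001, 0.0002, 0.0002, 0.0003, 0.3330, 0.3330, 0.3330]  mean=-2.1809  Neff=3.0052  idx=[5, 5, 5, 6, 6, 7, 7, 7]
step 3: w=[0.1250, 0.1250, 0.1250, 0.1250, 0.1250, 0.1250, 0.1250, 0.1250]  mean=-2.1800  Neff=8.0000  idx=[0, 1, 2, 3, 4, 5, 6, 7]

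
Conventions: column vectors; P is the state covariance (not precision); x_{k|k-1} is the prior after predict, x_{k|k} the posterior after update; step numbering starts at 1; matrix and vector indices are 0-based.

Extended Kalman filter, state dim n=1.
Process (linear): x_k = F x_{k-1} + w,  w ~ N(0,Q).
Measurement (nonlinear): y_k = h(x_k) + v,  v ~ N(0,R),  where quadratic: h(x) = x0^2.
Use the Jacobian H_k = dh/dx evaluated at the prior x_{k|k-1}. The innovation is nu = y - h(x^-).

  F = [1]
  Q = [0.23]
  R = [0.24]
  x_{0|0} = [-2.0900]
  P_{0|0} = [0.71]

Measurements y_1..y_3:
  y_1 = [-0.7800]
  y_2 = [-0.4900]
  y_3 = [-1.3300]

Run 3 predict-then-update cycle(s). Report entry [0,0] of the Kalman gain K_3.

K[0,0] = -0.5229

step 1: x^-=[-2.0900]  P^-=[0.9400]  H_jac=[-4.1800]  S=[16.6641]  K=[-0.2358]  nu=[-5.1481]  x^+=[-0.8761]  P^+=[0.0135]
step 2: x^-=[-0.8761]  P^-=[0.2435]  H_jac=[-1.7523]  S=[0.9878]  K=[-0.4320]  nu=[-1.2576]  x^+=[-0.3328]  P^+=[0.0592]
step 3: x^-=[-0.3328]  P^-=[0.2892]  H_jac=[-0.6656]  S=[0.3681]  K=[-0.5229]  nu=[-1.4408]  x^+=[0.4205]  P^+=[0.1885]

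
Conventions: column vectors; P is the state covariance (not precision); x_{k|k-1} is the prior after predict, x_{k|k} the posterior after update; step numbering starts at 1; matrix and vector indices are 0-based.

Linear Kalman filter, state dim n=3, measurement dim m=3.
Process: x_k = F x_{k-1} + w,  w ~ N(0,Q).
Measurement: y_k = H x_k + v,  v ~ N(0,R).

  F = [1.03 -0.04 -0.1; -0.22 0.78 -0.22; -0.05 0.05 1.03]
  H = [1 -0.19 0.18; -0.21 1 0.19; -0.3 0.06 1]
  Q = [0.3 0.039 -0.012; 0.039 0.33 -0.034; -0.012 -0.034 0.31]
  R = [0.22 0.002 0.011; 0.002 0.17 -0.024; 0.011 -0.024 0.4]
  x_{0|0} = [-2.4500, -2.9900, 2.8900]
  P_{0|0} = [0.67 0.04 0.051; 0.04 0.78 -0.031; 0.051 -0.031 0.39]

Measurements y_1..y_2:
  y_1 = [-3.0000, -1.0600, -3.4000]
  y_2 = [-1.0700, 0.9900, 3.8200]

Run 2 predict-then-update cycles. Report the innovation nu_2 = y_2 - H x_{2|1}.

innov = [1.5633, 1.0267, 4.7376]

step 1: x^-=[-2.6929, -2.4290, 2.9497]  P^-=[1.0019 -0.1044 -0.0303; -0.1044 0.8577 -0.1221; -0.0303 -0.1221 0.7187]  S=[1.3133 -0.4775 -0.1890; -0.4775 1.0977 0.1443; -0.1890 0.1443 1.2193]  K=[0.7744 0.0665 -0.1644; 0.0616 0.8228 -0.1201; 0.1893 0.0200 0.6179]  nu=[-1.2996, 0.2430, -7.0118]  x^+=[-2.5306, -1.4667, -1.6240]  P^+=[0.1808 0.0563 -0.0080; 0.0563 0.1661 -0.0602; -0.0080 -0.0602 0.2500]
step 2: x^-=[-2.3855, -0.2300, -1.6195]  P^-=[0.4911 0.0498 -0.0501; 0.0498 0.4525 -0.1310; -0.0501 -0.1310 0.5704]  S=[0.7179 -0.1422 -0.0569; -0.1422 0.5980 0.0078; -0.0569 0.0078 1.0288]  K=[0.6567 0.0532 -0.1531; 0.0482 0.7105 -0.1182; 0.1549 0.0092 0.5699]  nu=[1.5633, 1.0267, 4.7376]  x^+=[-2.0294, 0.0151, 1.3322]  P^+=[0.1543 0.0487 -0.0119; 0.0487 0.1449 -0.0579; -0.0119 -0.0579 0.2293]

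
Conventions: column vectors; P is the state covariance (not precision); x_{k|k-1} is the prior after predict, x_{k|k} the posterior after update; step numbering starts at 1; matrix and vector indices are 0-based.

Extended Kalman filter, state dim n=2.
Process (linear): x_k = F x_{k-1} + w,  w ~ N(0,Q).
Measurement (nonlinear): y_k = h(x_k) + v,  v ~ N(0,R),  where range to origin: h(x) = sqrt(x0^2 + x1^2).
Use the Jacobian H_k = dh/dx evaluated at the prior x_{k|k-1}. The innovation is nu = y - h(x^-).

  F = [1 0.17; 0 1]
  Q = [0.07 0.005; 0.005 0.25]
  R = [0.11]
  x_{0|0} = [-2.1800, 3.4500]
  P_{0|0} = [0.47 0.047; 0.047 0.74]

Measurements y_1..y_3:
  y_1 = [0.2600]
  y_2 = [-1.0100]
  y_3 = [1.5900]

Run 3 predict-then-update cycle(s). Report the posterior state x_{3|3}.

x_post = [1.0792, 1.1054]

step 1: x^-=[-1.5935, 3.4500]  P^-=[0.5774 0.1778; 0.1778 0.9900]  H_jac=[-0.4193 0.9078]  S=[0.8921]  K=[-0.0904; 0.9239]  nu=[-3.5402]  x^+=[-1.2733, 0.1791]  P^+=[0.5701 0.2523; 0.2523 0.2285]
step 2: x^-=[-1.2428, 0.1791]  P^-=[0.7325 0.2962; 0.2962 0.4785]  H_jac=[-0.9898 0.1427]  S=[0.7537]  K=[-0.9059; -0.2984]  nu=[-2.2657]  x^+=[0.8096, 0.8552]  P^+=[0.1140 0.0925; 0.0925 0.4114]
step 3: x^-=[0.9550, 0.8552]  P^-=[0.2273 0.1674; 0.1674 0.6614]  H_jac=[0.7449 0.6671]  S=[0.6969]  K=[0.4032; 0.8121]  nu=[0.3080]  x^+=[1.0792, 1.1054]  P^+=[0.1140 -0.0608; -0.0608 0.2018]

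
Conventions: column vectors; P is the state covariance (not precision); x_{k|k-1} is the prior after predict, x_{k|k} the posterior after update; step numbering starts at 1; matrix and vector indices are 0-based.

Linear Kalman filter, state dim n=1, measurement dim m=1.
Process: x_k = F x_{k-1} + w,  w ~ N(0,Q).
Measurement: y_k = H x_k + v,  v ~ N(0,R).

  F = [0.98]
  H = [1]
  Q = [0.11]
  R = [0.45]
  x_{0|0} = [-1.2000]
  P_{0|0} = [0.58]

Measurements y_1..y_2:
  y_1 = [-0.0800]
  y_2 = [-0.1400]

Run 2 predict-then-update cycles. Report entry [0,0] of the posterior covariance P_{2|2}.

step 1: x^-=[-1.1760]  P^-=[0.6670]  S=[1.1170]  K=[0.5971]  nu=[1.0960]  x^+=[-0.5215]  P^+=[0.2687]
step 2: x^-=[-0.5111]  P^-=[0.3681]  S=[0.8181]  K=[0.4499]  nu=[0.3711]  x^+=[-0.3441]  P^+=[0.2025]

P_post[0,0] = 0.2025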